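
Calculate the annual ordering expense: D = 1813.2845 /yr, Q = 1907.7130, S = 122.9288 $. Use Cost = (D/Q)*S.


Number of orders = D/Q = 0.9505
Cost = 0.9505 * 122.9288 = 116.8440

116.8440 $/yr


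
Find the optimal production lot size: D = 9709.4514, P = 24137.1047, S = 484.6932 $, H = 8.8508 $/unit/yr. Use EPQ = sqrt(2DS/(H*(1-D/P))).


1 - D/P = 1 - 0.4023 = 0.5977
H*(1-D/P) = 5.2905
2DS = 9412210.1386
EPQ = sqrt(1779092.6451) = 1333.8263

1333.8263 units


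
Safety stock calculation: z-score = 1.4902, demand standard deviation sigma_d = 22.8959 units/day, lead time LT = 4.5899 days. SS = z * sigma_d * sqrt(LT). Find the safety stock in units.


sqrt(LT) = sqrt(4.5899) = 2.1424
SS = 1.4902 * 22.8959 * 2.1424 = 73.0977

73.0977 units


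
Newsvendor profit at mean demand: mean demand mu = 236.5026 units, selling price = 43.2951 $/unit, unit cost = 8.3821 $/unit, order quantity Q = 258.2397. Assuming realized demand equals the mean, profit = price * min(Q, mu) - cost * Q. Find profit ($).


Sales at mu = min(258.2397, 236.5026) = 236.5026
Revenue = 43.2951 * 236.5026 = 10239.4037
Total cost = 8.3821 * 258.2397 = 2164.5910
Profit = 10239.4037 - 2164.5910 = 8074.8127

8074.8127 $


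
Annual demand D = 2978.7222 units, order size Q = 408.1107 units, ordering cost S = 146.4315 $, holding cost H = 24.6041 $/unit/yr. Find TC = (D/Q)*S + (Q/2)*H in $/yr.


Ordering cost = D*S/Q = 1068.7756
Holding cost = Q*H/2 = 5020.5982
TC = 1068.7756 + 5020.5982 = 6089.3738

6089.3738 $/yr


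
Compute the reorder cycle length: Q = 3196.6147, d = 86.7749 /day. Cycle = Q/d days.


Cycle = 3196.6147 / 86.7749 = 36.8380

36.8380 days


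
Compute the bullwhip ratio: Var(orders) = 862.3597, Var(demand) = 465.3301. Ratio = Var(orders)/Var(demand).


BW = 862.3597 / 465.3301 = 1.8532

1.8532


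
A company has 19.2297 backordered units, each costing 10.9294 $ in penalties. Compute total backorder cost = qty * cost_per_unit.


Total = 19.2297 * 10.9294 = 210.1691

210.1691 $


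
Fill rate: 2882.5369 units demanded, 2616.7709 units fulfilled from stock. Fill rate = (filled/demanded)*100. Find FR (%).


FR = 2616.7709 / 2882.5369 * 100 = 90.7801

90.7801%


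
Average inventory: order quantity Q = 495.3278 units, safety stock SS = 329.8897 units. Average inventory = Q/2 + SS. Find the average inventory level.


Q/2 = 247.6639
Avg = 247.6639 + 329.8897 = 577.5536

577.5536 units


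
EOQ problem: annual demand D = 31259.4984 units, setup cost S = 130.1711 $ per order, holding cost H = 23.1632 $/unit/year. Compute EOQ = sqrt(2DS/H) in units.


2*D*S = 2 * 31259.4984 * 130.1711 = 8138166.5844
2*D*S/H = 351340.3409
EOQ = sqrt(351340.3409) = 592.7397

592.7397 units


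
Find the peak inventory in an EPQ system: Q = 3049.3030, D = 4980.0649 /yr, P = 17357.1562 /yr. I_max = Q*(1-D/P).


D/P = 0.2869
1 - D/P = 0.7131
I_max = 3049.3030 * 0.7131 = 2174.4058

2174.4058 units


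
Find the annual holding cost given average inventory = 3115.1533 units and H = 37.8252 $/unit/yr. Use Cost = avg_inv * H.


Cost = 3115.1533 * 37.8252 = 117831.2966

117831.2966 $/yr


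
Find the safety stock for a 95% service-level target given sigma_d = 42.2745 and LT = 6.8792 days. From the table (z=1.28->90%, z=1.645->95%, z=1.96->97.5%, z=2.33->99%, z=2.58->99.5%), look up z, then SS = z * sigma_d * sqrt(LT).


From the table, SL = 95% corresponds to z = 1.645
sqrt(LT) = sqrt(6.8792) = 2.6228
SS = 1.645 * 42.2745 * 2.6228 = 182.3952

182.3952 units


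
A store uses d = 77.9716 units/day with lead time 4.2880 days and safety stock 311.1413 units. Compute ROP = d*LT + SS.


d*LT = 77.9716 * 4.2880 = 334.3422
ROP = 334.3422 + 311.1413 = 645.4835

645.4835 units


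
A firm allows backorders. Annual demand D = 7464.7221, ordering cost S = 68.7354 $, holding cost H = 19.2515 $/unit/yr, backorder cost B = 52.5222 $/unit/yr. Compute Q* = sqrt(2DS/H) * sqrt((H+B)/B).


sqrt(2DS/H) = 230.8765
sqrt((H+B)/B) = 1.1690
Q* = 230.8765 * 1.1690 = 269.8926

269.8926 units


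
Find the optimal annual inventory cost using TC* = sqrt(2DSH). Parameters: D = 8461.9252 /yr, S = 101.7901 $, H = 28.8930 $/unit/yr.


2*D*S*H = 49773405.5080
TC* = sqrt(49773405.5080) = 7055.0270

7055.0270 $/yr


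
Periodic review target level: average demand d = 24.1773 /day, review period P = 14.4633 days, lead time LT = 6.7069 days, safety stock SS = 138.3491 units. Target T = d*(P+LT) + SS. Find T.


P + LT = 21.1702
d*(P+LT) = 24.1773 * 21.1702 = 511.8383
T = 511.8383 + 138.3491 = 650.1874

650.1874 units


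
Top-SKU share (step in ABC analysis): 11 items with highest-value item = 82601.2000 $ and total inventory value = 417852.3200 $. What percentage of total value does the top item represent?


Top item = 82601.2000
Total = 417852.3200
Percentage = 82601.2000 / 417852.3200 * 100 = 19.7680

19.7680%


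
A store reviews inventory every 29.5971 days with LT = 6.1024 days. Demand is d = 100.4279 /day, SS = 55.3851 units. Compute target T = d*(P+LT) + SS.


P + LT = 35.6995
d*(P+LT) = 100.4279 * 35.6995 = 3585.2258
T = 3585.2258 + 55.3851 = 3640.6109

3640.6109 units


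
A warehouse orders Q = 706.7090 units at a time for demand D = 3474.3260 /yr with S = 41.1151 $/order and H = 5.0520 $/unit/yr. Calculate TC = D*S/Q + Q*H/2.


Ordering cost = D*S/Q = 202.1302
Holding cost = Q*H/2 = 1785.1469
TC = 202.1302 + 1785.1469 = 1987.2772

1987.2772 $/yr


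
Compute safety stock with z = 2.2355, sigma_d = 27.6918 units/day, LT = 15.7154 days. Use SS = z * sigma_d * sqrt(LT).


sqrt(LT) = sqrt(15.7154) = 3.9643
SS = 2.2355 * 27.6918 * 3.9643 = 245.4079

245.4079 units


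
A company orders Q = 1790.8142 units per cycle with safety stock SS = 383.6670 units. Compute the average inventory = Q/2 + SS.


Q/2 = 895.4071
Avg = 895.4071 + 383.6670 = 1279.0741

1279.0741 units


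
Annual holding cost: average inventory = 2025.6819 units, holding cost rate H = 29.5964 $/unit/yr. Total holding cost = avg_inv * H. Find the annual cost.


Cost = 2025.6819 * 29.5964 = 59952.8918

59952.8918 $/yr


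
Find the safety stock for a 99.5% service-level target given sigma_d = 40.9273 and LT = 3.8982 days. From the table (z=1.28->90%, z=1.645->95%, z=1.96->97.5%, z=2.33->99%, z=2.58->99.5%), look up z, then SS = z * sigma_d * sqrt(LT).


From the table, SL = 99.5% corresponds to z = 2.58
sqrt(LT) = sqrt(3.8982) = 1.9744
SS = 2.58 * 40.9273 * 1.9744 = 208.4802

208.4802 units


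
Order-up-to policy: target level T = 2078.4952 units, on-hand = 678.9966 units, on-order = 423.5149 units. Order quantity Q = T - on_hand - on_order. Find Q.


Inventory position = OH + OO = 678.9966 + 423.5149 = 1102.5115
Q = 2078.4952 - 1102.5115 = 975.9837

975.9837 units


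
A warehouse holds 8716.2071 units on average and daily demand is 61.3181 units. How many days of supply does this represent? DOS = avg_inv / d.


DOS = 8716.2071 / 61.3181 = 142.1474

142.1474 days


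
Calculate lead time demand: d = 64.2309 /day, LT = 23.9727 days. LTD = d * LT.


LTD = 64.2309 * 23.9727 = 1539.7881

1539.7881 units


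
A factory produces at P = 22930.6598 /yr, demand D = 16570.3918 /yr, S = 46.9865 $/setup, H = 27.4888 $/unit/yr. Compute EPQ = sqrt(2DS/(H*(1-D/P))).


1 - D/P = 1 - 0.7226 = 0.2774
H*(1-D/P) = 7.6246
2DS = 1557169.4286
EPQ = sqrt(204230.7926) = 451.9190

451.9190 units


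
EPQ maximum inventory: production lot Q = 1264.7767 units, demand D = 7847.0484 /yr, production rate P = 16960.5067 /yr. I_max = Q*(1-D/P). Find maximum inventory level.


D/P = 0.4627
1 - D/P = 0.5373
I_max = 1264.7767 * 0.5373 = 679.6076

679.6076 units


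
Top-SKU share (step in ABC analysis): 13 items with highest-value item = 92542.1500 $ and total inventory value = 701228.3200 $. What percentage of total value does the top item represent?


Top item = 92542.1500
Total = 701228.3200
Percentage = 92542.1500 / 701228.3200 * 100 = 13.1971

13.1971%


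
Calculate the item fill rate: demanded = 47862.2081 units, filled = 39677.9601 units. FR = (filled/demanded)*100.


FR = 39677.9601 / 47862.2081 * 100 = 82.9004

82.9004%


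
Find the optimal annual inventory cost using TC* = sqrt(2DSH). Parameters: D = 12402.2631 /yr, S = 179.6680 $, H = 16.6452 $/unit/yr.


2*D*S*H = 74180658.9793
TC* = sqrt(74180658.9793) = 8612.8195

8612.8195 $/yr


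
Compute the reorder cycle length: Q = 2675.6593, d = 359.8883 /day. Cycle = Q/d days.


Cycle = 2675.6593 / 359.8883 = 7.4347

7.4347 days


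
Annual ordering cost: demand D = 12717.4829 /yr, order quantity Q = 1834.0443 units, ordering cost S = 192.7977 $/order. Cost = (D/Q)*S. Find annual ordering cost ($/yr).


Number of orders = D/Q = 6.9341
Cost = 6.9341 * 192.7977 = 1336.8823

1336.8823 $/yr


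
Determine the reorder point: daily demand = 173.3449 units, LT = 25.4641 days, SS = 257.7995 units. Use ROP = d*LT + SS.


d*LT = 173.3449 * 25.4641 = 4414.0719
ROP = 4414.0719 + 257.7995 = 4671.8714

4671.8714 units


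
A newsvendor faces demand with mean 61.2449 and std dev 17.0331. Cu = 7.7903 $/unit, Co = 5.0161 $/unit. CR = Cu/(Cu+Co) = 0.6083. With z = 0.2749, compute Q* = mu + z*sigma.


CR = Cu/(Cu+Co) = 7.7903/(7.7903+5.0161) = 0.6083
z = 0.2749
Q* = 61.2449 + 0.2749 * 17.0331 = 65.9273

65.9273 units


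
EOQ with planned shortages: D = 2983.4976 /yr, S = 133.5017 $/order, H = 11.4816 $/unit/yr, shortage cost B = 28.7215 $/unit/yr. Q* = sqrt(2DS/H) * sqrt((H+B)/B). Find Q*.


sqrt(2DS/H) = 263.4026
sqrt((H+B)/B) = 1.1831
Q* = 263.4026 * 1.1831 = 311.6350

311.6350 units


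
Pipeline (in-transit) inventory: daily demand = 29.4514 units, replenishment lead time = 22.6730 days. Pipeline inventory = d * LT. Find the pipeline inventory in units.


Pipeline = 29.4514 * 22.6730 = 667.7516

667.7516 units


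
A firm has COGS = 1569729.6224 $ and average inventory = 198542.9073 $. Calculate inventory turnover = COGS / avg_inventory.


Turnover = 1569729.6224 / 198542.9073 = 7.9062

7.9062


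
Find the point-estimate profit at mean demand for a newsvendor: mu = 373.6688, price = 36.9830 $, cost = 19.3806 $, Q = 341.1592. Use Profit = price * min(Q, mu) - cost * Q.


Sales at mu = min(341.1592, 373.6688) = 341.1592
Revenue = 36.9830 * 341.1592 = 12617.0907
Total cost = 19.3806 * 341.1592 = 6611.8700
Profit = 12617.0907 - 6611.8700 = 6005.2207

6005.2207 $


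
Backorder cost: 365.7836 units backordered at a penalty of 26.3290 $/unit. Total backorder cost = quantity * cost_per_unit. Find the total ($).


Total = 365.7836 * 26.3290 = 9630.7164

9630.7164 $


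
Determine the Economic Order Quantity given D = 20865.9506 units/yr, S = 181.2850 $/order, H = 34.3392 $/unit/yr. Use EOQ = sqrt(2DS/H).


2*D*S = 2 * 20865.9506 * 181.2850 = 7565367.7090
2*D*S/H = 220312.8701
EOQ = sqrt(220312.8701) = 469.3750

469.3750 units


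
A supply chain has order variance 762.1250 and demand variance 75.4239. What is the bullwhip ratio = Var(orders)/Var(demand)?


BW = 762.1250 / 75.4239 = 10.1046

10.1046


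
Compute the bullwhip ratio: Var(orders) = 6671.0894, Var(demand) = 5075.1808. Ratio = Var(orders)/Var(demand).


BW = 6671.0894 / 5075.1808 = 1.3145

1.3145


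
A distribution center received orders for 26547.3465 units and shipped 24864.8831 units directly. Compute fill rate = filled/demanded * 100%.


FR = 24864.8831 / 26547.3465 * 100 = 93.6624

93.6624%


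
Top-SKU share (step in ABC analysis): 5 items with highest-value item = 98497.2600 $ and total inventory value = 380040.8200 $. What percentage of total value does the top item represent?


Top item = 98497.2600
Total = 380040.8200
Percentage = 98497.2600 / 380040.8200 * 100 = 25.9175

25.9175%


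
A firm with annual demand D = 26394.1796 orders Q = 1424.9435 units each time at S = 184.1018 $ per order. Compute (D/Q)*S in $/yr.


Number of orders = D/Q = 18.5230
Cost = 18.5230 * 184.1018 = 3410.1113

3410.1113 $/yr


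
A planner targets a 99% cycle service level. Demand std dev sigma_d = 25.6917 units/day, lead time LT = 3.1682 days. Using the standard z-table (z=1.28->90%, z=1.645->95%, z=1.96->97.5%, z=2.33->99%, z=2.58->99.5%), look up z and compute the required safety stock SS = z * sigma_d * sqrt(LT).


From the table, SL = 99% corresponds to z = 2.33
sqrt(LT) = sqrt(3.1682) = 1.7799
SS = 2.33 * 25.6917 * 1.7799 = 106.5504

106.5504 units


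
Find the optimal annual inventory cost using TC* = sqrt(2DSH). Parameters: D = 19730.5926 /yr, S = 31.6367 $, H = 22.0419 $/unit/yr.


2*D*S*H = 27517585.7803
TC* = sqrt(27517585.7803) = 5245.7207

5245.7207 $/yr


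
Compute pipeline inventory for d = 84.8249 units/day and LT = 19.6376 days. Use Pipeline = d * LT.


Pipeline = 84.8249 * 19.6376 = 1665.7575

1665.7575 units


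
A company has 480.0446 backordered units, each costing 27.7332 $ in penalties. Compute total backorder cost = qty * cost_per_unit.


Total = 480.0446 * 27.7332 = 13313.1729

13313.1729 $


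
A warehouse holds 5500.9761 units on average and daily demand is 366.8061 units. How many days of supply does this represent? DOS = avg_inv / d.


DOS = 5500.9761 / 366.8061 = 14.9970

14.9970 days


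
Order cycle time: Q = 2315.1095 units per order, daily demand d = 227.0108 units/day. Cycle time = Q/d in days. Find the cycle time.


Cycle = 2315.1095 / 227.0108 = 10.1982

10.1982 days


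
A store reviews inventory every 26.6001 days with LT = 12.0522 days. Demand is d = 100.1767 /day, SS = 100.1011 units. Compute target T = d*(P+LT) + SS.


P + LT = 38.6523
d*(P+LT) = 100.1767 * 38.6523 = 3872.0599
T = 3872.0599 + 100.1011 = 3972.1610

3972.1610 units


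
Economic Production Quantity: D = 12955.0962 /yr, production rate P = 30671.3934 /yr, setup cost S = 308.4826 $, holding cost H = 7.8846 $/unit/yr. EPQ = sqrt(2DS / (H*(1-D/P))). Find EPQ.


1 - D/P = 1 - 0.4224 = 0.5776
H*(1-D/P) = 4.5543
2DS = 7992843.5181
EPQ = sqrt(1755020.5014) = 1324.7719

1324.7719 units


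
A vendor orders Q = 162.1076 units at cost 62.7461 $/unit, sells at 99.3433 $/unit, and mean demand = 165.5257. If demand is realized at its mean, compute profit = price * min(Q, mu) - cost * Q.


Sales at mu = min(162.1076, 165.5257) = 162.1076
Revenue = 99.3433 * 162.1076 = 16104.3039
Total cost = 62.7461 * 162.1076 = 10171.6197
Profit = 16104.3039 - 10171.6197 = 5932.6843

5932.6843 $


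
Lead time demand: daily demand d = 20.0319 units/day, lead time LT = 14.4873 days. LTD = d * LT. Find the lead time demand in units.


LTD = 20.0319 * 14.4873 = 290.2081

290.2081 units


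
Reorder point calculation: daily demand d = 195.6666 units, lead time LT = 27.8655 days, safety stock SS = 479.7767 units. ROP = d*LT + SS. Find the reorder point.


d*LT = 195.6666 * 27.8655 = 5452.3476
ROP = 5452.3476 + 479.7767 = 5932.1243

5932.1243 units


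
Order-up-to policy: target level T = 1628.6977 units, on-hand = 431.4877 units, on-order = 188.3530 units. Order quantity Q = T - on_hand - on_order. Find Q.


Inventory position = OH + OO = 431.4877 + 188.3530 = 619.8407
Q = 1628.6977 - 619.8407 = 1008.8570

1008.8570 units


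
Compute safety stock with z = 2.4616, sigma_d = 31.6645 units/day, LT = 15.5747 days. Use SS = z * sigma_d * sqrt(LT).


sqrt(LT) = sqrt(15.5747) = 3.9465
SS = 2.4616 * 31.6645 * 3.9465 = 307.6097

307.6097 units


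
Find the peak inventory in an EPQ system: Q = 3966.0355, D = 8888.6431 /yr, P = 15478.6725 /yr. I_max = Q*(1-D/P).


D/P = 0.5743
1 - D/P = 0.4257
I_max = 3966.0355 * 0.4257 = 1688.5357

1688.5357 units


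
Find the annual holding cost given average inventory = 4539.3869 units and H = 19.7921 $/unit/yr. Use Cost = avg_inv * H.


Cost = 4539.3869 * 19.7921 = 89843.9995

89843.9995 $/yr


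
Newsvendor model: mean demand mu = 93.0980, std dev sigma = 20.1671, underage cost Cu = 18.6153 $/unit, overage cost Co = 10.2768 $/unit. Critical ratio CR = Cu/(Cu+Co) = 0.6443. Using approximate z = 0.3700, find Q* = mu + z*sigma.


CR = Cu/(Cu+Co) = 18.6153/(18.6153+10.2768) = 0.6443
z = 0.3700
Q* = 93.0980 + 0.3700 * 20.1671 = 100.5598

100.5598 units


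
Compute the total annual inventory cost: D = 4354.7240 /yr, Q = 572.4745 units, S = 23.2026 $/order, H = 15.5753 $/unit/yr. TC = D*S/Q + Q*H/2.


Ordering cost = D*S/Q = 176.4985
Holding cost = Q*H/2 = 4458.2310
TC = 176.4985 + 4458.2310 = 4634.7296

4634.7296 $/yr


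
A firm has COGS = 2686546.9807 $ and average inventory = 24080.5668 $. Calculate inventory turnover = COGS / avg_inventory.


Turnover = 2686546.9807 / 24080.5668 = 111.5649

111.5649


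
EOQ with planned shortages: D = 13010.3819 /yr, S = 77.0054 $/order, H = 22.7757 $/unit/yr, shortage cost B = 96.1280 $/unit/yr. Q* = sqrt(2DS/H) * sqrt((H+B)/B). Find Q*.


sqrt(2DS/H) = 296.6093
sqrt((H+B)/B) = 1.1122
Q* = 296.6093 * 1.1122 = 329.8811

329.8811 units


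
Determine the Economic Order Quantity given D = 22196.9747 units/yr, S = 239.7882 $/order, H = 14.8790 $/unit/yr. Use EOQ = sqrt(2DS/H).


2*D*S = 2 * 22196.9747 * 239.7882 = 10645145.2175
2*D*S/H = 715447.6253
EOQ = sqrt(715447.6253) = 845.8414

845.8414 units


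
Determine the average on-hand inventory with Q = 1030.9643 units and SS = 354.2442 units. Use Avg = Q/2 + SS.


Q/2 = 515.4822
Avg = 515.4822 + 354.2442 = 869.7264

869.7264 units


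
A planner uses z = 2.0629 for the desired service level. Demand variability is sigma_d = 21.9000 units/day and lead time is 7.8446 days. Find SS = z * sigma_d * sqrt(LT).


sqrt(LT) = sqrt(7.8446) = 2.8008
SS = 2.0629 * 21.9000 * 2.8008 = 126.5341

126.5341 units


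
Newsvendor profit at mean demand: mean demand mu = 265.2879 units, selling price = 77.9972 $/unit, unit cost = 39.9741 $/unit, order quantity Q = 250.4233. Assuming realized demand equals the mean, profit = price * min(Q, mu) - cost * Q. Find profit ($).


Sales at mu = min(250.4233, 265.2879) = 250.4233
Revenue = 77.9972 * 250.4233 = 19532.3162
Total cost = 39.9741 * 250.4233 = 10010.4460
Profit = 19532.3162 - 10010.4460 = 9521.8702

9521.8702 $


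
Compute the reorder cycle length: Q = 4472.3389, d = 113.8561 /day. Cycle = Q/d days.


Cycle = 4472.3389 / 113.8561 = 39.2806

39.2806 days


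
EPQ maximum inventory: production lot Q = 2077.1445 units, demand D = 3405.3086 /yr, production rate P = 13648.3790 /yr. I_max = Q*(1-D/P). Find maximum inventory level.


D/P = 0.2495
1 - D/P = 0.7505
I_max = 2077.1445 * 0.7505 = 1558.8912

1558.8912 units


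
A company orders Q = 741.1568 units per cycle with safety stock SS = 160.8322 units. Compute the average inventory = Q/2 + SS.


Q/2 = 370.5784
Avg = 370.5784 + 160.8322 = 531.4106

531.4106 units


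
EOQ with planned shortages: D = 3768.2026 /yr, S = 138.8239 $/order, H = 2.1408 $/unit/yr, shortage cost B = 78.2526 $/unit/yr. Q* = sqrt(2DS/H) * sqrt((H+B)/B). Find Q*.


sqrt(2DS/H) = 699.0789
sqrt((H+B)/B) = 1.0136
Q* = 699.0789 * 1.0136 = 708.5769

708.5769 units


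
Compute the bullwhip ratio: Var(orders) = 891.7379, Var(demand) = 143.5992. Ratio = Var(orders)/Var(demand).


BW = 891.7379 / 143.5992 = 6.2099

6.2099


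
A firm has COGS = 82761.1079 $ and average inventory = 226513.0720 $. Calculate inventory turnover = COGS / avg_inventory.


Turnover = 82761.1079 / 226513.0720 = 0.3654

0.3654


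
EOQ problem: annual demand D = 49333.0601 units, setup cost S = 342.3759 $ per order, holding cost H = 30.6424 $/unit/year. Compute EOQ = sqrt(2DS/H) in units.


2*D*S = 2 * 49333.0601 * 342.3759 = 33780901.7030
2*D*S/H = 1102423.4950
EOQ = sqrt(1102423.4950) = 1049.9636

1049.9636 units


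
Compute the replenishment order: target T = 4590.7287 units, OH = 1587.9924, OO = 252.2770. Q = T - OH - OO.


Inventory position = OH + OO = 1587.9924 + 252.2770 = 1840.2694
Q = 4590.7287 - 1840.2694 = 2750.4593

2750.4593 units


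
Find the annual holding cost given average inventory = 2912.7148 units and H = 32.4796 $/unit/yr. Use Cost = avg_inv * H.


Cost = 2912.7148 * 32.4796 = 94603.8116

94603.8116 $/yr


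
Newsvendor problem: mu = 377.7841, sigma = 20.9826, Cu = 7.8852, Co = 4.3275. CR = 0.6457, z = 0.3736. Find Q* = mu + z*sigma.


CR = Cu/(Cu+Co) = 7.8852/(7.8852+4.3275) = 0.6457
z = 0.3736
Q* = 377.7841 + 0.3736 * 20.9826 = 385.6232

385.6232 units


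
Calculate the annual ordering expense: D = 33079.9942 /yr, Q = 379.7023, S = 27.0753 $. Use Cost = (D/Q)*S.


Number of orders = D/Q = 87.1209
Cost = 87.1209 * 27.0753 = 2358.8237

2358.8237 $/yr


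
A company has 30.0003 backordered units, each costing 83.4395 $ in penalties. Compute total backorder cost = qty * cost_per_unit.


Total = 30.0003 * 83.4395 = 2503.2100

2503.2100 $


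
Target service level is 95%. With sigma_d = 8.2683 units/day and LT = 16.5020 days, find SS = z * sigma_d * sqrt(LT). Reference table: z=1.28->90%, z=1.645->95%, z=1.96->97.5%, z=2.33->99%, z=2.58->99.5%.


From the table, SL = 95% corresponds to z = 1.645
sqrt(LT) = sqrt(16.5020) = 4.0623
SS = 1.645 * 8.2683 * 4.0623 = 55.2523

55.2523 units


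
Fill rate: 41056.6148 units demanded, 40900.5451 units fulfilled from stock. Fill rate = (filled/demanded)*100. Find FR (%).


FR = 40900.5451 / 41056.6148 * 100 = 99.6199

99.6199%


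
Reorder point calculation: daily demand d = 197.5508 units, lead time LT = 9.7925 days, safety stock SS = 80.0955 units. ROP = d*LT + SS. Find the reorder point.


d*LT = 197.5508 * 9.7925 = 1934.5162
ROP = 1934.5162 + 80.0955 = 2014.6117

2014.6117 units


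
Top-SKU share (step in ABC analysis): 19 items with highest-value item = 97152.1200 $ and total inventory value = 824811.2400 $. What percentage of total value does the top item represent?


Top item = 97152.1200
Total = 824811.2400
Percentage = 97152.1200 / 824811.2400 * 100 = 11.7787

11.7787%


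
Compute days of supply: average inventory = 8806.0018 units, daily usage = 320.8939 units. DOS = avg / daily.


DOS = 8806.0018 / 320.8939 = 27.4421

27.4421 days


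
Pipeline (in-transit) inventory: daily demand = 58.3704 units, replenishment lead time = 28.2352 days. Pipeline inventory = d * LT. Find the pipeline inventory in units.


Pipeline = 58.3704 * 28.2352 = 1648.0999

1648.0999 units


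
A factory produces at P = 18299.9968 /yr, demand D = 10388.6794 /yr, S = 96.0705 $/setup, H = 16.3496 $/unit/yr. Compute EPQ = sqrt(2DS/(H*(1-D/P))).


1 - D/P = 1 - 0.5677 = 0.4323
H*(1-D/P) = 7.0681
2DS = 1996091.2486
EPQ = sqrt(282407.0042) = 531.4198

531.4198 units


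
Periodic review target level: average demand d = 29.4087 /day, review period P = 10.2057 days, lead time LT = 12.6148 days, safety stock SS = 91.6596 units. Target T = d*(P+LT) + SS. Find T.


P + LT = 22.8205
d*(P+LT) = 29.4087 * 22.8205 = 671.1212
T = 671.1212 + 91.6596 = 762.7808

762.7808 units


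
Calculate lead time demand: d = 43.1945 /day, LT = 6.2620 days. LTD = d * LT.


LTD = 43.1945 * 6.2620 = 270.4840

270.4840 units


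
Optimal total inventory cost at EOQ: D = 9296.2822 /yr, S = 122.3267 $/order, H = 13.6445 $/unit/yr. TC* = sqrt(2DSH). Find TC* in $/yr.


2*D*S*H = 31032601.1808
TC* = sqrt(31032601.1808) = 5570.6913

5570.6913 $/yr


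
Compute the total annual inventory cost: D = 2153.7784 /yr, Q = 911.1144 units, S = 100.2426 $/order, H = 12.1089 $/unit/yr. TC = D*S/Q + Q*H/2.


Ordering cost = D*S/Q = 236.9629
Holding cost = Q*H/2 = 5516.2966
TC = 236.9629 + 5516.2966 = 5753.2595

5753.2595 $/yr


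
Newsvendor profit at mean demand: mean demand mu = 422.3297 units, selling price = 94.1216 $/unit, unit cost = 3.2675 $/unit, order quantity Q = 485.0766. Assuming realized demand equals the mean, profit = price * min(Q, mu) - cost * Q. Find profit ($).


Sales at mu = min(485.0766, 422.3297) = 422.3297
Revenue = 94.1216 * 422.3297 = 39750.3471
Total cost = 3.2675 * 485.0766 = 1584.9878
Profit = 39750.3471 - 1584.9878 = 38165.3593

38165.3593 $


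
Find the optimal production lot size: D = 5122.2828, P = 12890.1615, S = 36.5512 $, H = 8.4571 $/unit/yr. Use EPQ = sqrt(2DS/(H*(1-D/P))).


1 - D/P = 1 - 0.3974 = 0.6026
H*(1-D/P) = 5.0964
2DS = 374451.1662
EPQ = sqrt(73473.3167) = 271.0596

271.0596 units


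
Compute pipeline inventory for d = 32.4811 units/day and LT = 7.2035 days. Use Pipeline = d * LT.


Pipeline = 32.4811 * 7.2035 = 233.9776

233.9776 units


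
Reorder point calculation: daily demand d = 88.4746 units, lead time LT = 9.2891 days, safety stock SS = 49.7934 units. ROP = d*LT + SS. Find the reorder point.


d*LT = 88.4746 * 9.2891 = 821.8494
ROP = 821.8494 + 49.7934 = 871.6428

871.6428 units


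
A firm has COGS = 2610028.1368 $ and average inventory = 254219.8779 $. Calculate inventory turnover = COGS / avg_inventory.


Turnover = 2610028.1368 / 254219.8779 = 10.2668

10.2668


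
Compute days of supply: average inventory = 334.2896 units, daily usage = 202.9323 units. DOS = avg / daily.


DOS = 334.2896 / 202.9323 = 1.6473

1.6473 days


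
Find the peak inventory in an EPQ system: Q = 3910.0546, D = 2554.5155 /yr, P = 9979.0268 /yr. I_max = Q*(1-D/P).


D/P = 0.2560
1 - D/P = 0.7440
I_max = 3910.0546 * 0.7440 = 2909.1258

2909.1258 units


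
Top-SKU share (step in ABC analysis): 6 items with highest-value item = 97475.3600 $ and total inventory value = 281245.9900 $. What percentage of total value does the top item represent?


Top item = 97475.3600
Total = 281245.9900
Percentage = 97475.3600 / 281245.9900 * 100 = 34.6584

34.6584%


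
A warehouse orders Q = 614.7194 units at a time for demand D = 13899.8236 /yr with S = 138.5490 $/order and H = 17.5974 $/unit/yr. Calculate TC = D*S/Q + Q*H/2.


Ordering cost = D*S/Q = 3132.8223
Holding cost = Q*H/2 = 5408.7316
TC = 3132.8223 + 5408.7316 = 8541.5539

8541.5539 $/yr


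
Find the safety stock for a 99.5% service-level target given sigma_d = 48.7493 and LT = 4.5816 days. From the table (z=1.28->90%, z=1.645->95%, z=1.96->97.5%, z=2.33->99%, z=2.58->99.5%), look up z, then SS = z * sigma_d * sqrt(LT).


From the table, SL = 99.5% corresponds to z = 2.58
sqrt(LT) = sqrt(4.5816) = 2.1405
SS = 2.58 * 48.7493 * 2.1405 = 269.2134

269.2134 units


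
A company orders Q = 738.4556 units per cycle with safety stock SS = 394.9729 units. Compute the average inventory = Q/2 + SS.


Q/2 = 369.2278
Avg = 369.2278 + 394.9729 = 764.2007

764.2007 units


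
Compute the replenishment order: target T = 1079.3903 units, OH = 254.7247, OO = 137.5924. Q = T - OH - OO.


Inventory position = OH + OO = 254.7247 + 137.5924 = 392.3171
Q = 1079.3903 - 392.3171 = 687.0732

687.0732 units


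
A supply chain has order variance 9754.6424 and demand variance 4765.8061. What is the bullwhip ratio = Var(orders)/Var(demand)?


BW = 9754.6424 / 4765.8061 = 2.0468

2.0468


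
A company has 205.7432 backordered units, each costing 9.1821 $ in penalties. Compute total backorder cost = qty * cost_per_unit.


Total = 205.7432 * 9.1821 = 1889.1546

1889.1546 $


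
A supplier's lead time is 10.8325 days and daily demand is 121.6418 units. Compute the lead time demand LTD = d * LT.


LTD = 121.6418 * 10.8325 = 1317.6848

1317.6848 units


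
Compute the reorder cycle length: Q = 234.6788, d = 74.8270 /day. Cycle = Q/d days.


Cycle = 234.6788 / 74.8270 = 3.1363

3.1363 days


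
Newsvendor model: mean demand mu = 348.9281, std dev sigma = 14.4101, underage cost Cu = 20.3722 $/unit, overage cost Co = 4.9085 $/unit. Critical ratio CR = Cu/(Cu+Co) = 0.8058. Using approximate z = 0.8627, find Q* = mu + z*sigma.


CR = Cu/(Cu+Co) = 20.3722/(20.3722+4.9085) = 0.8058
z = 0.8627
Q* = 348.9281 + 0.8627 * 14.4101 = 361.3597

361.3597 units


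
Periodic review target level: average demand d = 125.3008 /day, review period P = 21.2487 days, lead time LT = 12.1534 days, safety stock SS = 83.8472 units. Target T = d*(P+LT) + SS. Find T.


P + LT = 33.4021
d*(P+LT) = 125.3008 * 33.4021 = 4185.3099
T = 4185.3099 + 83.8472 = 4269.1571

4269.1571 units


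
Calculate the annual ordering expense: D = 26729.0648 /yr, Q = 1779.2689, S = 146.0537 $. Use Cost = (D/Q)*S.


Number of orders = D/Q = 15.0225
Cost = 15.0225 * 146.0537 = 2194.0915

2194.0915 $/yr


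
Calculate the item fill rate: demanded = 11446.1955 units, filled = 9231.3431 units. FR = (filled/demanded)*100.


FR = 9231.3431 / 11446.1955 * 100 = 80.6499

80.6499%


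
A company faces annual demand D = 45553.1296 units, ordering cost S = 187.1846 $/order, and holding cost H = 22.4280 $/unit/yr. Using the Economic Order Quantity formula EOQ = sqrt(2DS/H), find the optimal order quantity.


2*D*S = 2 * 45553.1296 * 187.1846 = 17053688.6858
2*D*S/H = 760374.9191
EOQ = sqrt(760374.9191) = 871.9948

871.9948 units


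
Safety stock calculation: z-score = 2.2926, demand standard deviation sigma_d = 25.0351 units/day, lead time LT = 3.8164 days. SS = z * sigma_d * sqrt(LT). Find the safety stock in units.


sqrt(LT) = sqrt(3.8164) = 1.9536
SS = 2.2926 * 25.0351 * 1.9536 = 112.1255

112.1255 units


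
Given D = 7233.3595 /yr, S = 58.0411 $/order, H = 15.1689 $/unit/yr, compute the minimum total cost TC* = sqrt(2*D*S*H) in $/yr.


2*D*S*H = 12736783.5599
TC* = sqrt(12736783.5599) = 3568.8631

3568.8631 $/yr


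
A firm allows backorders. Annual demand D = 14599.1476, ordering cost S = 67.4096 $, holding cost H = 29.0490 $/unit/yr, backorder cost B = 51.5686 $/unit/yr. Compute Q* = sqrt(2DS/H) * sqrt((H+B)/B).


sqrt(2DS/H) = 260.2999
sqrt((H+B)/B) = 1.2503
Q* = 260.2999 * 1.2503 = 325.4590

325.4590 units


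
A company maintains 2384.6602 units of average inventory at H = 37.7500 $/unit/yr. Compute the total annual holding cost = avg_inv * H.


Cost = 2384.6602 * 37.7500 = 90020.9225

90020.9225 $/yr


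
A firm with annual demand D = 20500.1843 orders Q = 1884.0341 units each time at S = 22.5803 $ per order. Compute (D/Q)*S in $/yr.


Number of orders = D/Q = 10.8810
Cost = 10.8810 * 22.5803 = 245.6964

245.6964 $/yr


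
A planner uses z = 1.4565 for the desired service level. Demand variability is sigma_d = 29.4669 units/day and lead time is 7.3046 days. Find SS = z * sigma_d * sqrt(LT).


sqrt(LT) = sqrt(7.3046) = 2.7027
SS = 1.4565 * 29.4669 * 2.7027 = 115.9960

115.9960 units


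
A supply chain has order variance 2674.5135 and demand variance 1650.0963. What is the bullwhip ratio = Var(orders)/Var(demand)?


BW = 2674.5135 / 1650.0963 = 1.6208

1.6208


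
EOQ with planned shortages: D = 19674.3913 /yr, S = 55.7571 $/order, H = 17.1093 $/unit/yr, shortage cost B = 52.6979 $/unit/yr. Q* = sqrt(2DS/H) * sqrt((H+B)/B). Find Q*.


sqrt(2DS/H) = 358.0961
sqrt((H+B)/B) = 1.1509
Q* = 358.0961 * 1.1509 = 412.1479

412.1479 units


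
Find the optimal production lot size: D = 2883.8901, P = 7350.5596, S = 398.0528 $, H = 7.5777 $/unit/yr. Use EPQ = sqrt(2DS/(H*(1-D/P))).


1 - D/P = 1 - 0.3923 = 0.6077
H*(1-D/P) = 4.6047
2DS = 2295881.0584
EPQ = sqrt(498595.7377) = 706.1131

706.1131 units


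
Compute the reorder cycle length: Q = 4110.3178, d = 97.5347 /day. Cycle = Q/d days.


Cycle = 4110.3178 / 97.5347 = 42.1421

42.1421 days


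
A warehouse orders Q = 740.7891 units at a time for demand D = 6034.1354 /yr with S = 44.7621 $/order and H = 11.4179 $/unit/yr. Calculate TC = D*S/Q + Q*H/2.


Ordering cost = D*S/Q = 364.6120
Holding cost = Q*H/2 = 4229.1279
TC = 364.6120 + 4229.1279 = 4593.7399

4593.7399 $/yr


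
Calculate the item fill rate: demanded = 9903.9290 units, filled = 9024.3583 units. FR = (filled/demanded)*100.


FR = 9024.3583 / 9903.9290 * 100 = 91.1190

91.1190%


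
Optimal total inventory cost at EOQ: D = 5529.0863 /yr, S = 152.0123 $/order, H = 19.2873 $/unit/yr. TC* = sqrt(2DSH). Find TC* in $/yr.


2*D*S*H = 32421531.8152
TC* = sqrt(32421531.8152) = 5693.9909

5693.9909 $/yr


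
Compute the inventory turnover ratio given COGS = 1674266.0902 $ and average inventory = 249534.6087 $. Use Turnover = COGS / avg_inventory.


Turnover = 1674266.0902 / 249534.6087 = 6.7096

6.7096


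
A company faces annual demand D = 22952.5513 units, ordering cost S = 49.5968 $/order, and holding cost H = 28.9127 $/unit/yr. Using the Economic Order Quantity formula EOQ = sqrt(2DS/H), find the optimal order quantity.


2*D*S = 2 * 22952.5513 * 49.5968 = 2276746.1926
2*D*S/H = 78745.5406
EOQ = sqrt(78745.5406) = 280.6164

280.6164 units


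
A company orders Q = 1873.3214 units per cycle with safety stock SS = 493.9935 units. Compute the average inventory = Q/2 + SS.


Q/2 = 936.6607
Avg = 936.6607 + 493.9935 = 1430.6542

1430.6542 units


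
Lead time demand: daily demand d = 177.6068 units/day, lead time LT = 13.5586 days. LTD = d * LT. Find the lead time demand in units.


LTD = 177.6068 * 13.5586 = 2408.0996

2408.0996 units


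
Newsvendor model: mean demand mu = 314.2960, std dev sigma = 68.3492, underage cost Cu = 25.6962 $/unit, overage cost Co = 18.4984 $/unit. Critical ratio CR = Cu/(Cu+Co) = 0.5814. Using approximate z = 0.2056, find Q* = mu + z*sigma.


CR = Cu/(Cu+Co) = 25.6962/(25.6962+18.4984) = 0.5814
z = 0.2056
Q* = 314.2960 + 0.2056 * 68.3492 = 328.3486

328.3486 units


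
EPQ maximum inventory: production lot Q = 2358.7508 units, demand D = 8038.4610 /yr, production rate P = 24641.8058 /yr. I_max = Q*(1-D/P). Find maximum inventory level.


D/P = 0.3262
1 - D/P = 0.6738
I_max = 2358.7508 * 0.6738 = 1589.2972

1589.2972 units


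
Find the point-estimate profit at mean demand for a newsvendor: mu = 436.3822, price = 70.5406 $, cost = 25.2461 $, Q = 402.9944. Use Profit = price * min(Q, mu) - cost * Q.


Sales at mu = min(402.9944, 436.3822) = 402.9944
Revenue = 70.5406 * 402.9944 = 28427.4668
Total cost = 25.2461 * 402.9944 = 10174.0369
Profit = 28427.4668 - 10174.0369 = 18253.4299

18253.4299 $


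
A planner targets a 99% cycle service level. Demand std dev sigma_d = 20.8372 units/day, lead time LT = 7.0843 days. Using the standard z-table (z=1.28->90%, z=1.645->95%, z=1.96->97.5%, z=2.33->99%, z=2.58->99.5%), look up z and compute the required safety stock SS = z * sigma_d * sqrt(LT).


From the table, SL = 99% corresponds to z = 2.33
sqrt(LT) = sqrt(7.0843) = 2.6616
SS = 2.33 * 20.8372 * 2.6616 = 129.2242

129.2242 units


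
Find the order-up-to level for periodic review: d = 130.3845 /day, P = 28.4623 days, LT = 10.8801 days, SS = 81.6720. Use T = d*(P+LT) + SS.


P + LT = 39.3424
d*(P+LT) = 130.3845 * 39.3424 = 5129.6392
T = 5129.6392 + 81.6720 = 5211.3112

5211.3112 units


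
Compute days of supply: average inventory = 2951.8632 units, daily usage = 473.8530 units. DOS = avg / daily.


DOS = 2951.8632 / 473.8530 = 6.2295

6.2295 days


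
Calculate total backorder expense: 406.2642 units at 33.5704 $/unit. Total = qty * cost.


Total = 406.2642 * 33.5704 = 13638.4517

13638.4517 $


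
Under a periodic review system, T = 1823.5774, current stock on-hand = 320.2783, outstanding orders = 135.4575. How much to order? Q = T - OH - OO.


Inventory position = OH + OO = 320.2783 + 135.4575 = 455.7358
Q = 1823.5774 - 455.7358 = 1367.8416

1367.8416 units


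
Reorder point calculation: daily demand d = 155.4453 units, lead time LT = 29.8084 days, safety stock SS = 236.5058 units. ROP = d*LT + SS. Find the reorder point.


d*LT = 155.4453 * 29.8084 = 4633.5757
ROP = 4633.5757 + 236.5058 = 4870.0815

4870.0815 units


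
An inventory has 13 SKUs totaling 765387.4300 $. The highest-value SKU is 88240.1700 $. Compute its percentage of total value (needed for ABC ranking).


Top item = 88240.1700
Total = 765387.4300
Percentage = 88240.1700 / 765387.4300 * 100 = 11.5288

11.5288%


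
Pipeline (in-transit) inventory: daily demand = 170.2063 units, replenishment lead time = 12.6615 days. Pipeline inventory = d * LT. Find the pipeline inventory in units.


Pipeline = 170.2063 * 12.6615 = 2155.0671

2155.0671 units


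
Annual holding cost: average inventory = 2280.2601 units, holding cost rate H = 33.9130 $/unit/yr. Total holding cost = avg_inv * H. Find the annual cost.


Cost = 2280.2601 * 33.9130 = 77330.4608

77330.4608 $/yr


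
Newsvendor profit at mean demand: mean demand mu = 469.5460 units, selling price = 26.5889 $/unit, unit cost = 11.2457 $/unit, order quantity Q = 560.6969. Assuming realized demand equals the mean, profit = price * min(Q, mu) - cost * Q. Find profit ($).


Sales at mu = min(560.6969, 469.5460) = 469.5460
Revenue = 26.5889 * 469.5460 = 12484.7116
Total cost = 11.2457 * 560.6969 = 6305.4291
Profit = 12484.7116 - 6305.4291 = 6179.2825

6179.2825 $


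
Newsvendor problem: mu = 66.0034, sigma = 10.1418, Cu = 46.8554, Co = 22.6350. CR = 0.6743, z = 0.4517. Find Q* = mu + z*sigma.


CR = Cu/(Cu+Co) = 46.8554/(46.8554+22.6350) = 0.6743
z = 0.4517
Q* = 66.0034 + 0.4517 * 10.1418 = 70.5845

70.5845 units


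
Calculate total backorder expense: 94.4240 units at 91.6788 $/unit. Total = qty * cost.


Total = 94.4240 * 91.6788 = 8656.6790

8656.6790 $


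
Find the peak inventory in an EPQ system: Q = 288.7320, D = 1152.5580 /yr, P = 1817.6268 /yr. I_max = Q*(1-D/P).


D/P = 0.6341
1 - D/P = 0.3659
I_max = 288.7320 * 0.3659 = 105.6469

105.6469 units


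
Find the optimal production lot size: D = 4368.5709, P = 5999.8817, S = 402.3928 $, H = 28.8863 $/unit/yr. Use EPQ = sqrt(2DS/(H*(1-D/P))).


1 - D/P = 1 - 0.7281 = 0.2719
H*(1-D/P) = 7.8539
2DS = 3515762.9529
EPQ = sqrt(447644.9033) = 669.0627

669.0627 units


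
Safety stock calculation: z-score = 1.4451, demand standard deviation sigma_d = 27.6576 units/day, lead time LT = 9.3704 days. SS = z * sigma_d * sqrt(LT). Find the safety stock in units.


sqrt(LT) = sqrt(9.3704) = 3.0611
SS = 1.4451 * 27.6576 * 3.0611 = 122.3465

122.3465 units


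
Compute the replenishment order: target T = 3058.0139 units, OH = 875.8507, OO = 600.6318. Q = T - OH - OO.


Inventory position = OH + OO = 875.8507 + 600.6318 = 1476.4825
Q = 3058.0139 - 1476.4825 = 1581.5314

1581.5314 units


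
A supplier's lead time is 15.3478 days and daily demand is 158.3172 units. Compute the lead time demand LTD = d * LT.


LTD = 158.3172 * 15.3478 = 2429.8207

2429.8207 units


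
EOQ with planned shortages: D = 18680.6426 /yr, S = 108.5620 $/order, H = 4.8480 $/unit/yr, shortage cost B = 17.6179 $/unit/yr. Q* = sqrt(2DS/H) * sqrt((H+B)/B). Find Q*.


sqrt(2DS/H) = 914.6786
sqrt((H+B)/B) = 1.1292
Q* = 914.6786 * 1.1292 = 1032.8883

1032.8883 units


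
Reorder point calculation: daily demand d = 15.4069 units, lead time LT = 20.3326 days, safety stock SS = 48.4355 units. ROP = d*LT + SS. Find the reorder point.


d*LT = 15.4069 * 20.3326 = 313.2623
ROP = 313.2623 + 48.4355 = 361.6978

361.6978 units


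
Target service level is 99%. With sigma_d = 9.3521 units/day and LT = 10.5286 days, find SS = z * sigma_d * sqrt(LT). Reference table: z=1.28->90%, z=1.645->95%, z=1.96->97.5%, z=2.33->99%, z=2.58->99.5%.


From the table, SL = 99% corresponds to z = 2.33
sqrt(LT) = sqrt(10.5286) = 3.2448
SS = 2.33 * 9.3521 * 3.2448 = 70.7050

70.7050 units


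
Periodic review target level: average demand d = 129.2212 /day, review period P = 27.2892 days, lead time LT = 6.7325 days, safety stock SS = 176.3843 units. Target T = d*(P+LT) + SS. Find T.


P + LT = 34.0217
d*(P+LT) = 129.2212 * 34.0217 = 4396.3249
T = 4396.3249 + 176.3843 = 4572.7092

4572.7092 units


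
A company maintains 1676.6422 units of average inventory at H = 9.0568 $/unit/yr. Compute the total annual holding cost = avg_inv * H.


Cost = 1676.6422 * 9.0568 = 15185.0131

15185.0131 $/yr
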